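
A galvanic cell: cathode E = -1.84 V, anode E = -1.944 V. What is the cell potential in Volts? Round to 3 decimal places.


Standard cell potential: E_cell = E_cathode - E_anode.
E_cell = -1.84 - (-1.944)
E_cell = 0.104 V, rounded to 3 dp:

0.104 V


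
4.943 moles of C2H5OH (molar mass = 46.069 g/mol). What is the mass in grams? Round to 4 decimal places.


mass = n * M
mass = 4.943 * 46.069
mass = 227.719067 g, rounded to 4 dp:

227.7191 g


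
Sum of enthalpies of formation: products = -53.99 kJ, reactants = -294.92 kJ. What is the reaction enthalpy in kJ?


dH_rxn = sum(dH_f products) - sum(dH_f reactants)
dH_rxn = -53.99 - (-294.92)
dH_rxn = 240.93 kJ:

240.93 kJ


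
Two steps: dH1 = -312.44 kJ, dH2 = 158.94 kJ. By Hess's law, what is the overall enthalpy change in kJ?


Hess's law: enthalpy is a state function, so add the step enthalpies.
dH_total = dH1 + dH2 = -312.44 + (158.94)
dH_total = -153.5 kJ:

-153.50 kJ


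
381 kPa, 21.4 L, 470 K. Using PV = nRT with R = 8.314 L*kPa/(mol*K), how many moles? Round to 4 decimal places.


PV = nRT, solve for n = PV / (RT).
PV = 381 * 21.4 = 8153.4
RT = 8.314 * 470 = 3907.58
n = 8153.4 / 3907.58
n = 2.08655997 mol, rounded to 4 dp:

2.0866 mol


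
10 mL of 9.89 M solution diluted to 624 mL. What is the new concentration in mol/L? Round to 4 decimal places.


Dilution: M1*V1 = M2*V2, solve for M2.
M2 = M1*V1 / V2
M2 = 9.89 * 10 / 624
M2 = 98.9 / 624
M2 = 0.15849359 mol/L, rounded to 4 dp:

0.1585 mol/L


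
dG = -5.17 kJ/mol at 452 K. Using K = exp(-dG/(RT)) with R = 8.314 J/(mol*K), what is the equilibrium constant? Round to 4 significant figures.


dG is in kJ/mol; multiply by 1000 to match R in J/(mol*K).
RT = 8.314 * 452 = 3757.928 J/mol
exponent = -dG*1000 / (RT) = -(-5.17*1000) / 3757.928 = 1.37575813
K = exp(1.37575813)
K = 3.9580763, rounded to 4 significant figures:

3.958


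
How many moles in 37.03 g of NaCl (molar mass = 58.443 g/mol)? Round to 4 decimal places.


n = mass / M
n = 37.03 / 58.443
n = 0.63360882 mol, rounded to 4 dp:

0.6336 mol


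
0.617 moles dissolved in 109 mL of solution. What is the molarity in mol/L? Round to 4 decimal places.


Convert volume to liters: V_L = V_mL / 1000.
V_L = 109 / 1000 = 0.109 L
M = n / V_L = 0.617 / 0.109
M = 5.66055046 mol/L, rounded to 4 dp:

5.6606 mol/L


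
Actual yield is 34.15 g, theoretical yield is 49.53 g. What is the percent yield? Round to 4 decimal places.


% yield = 100 * actual / theoretical
% yield = 100 * 34.15 / 49.53
% yield = 68.94811226 %, rounded to 4 dp:

68.9481 %


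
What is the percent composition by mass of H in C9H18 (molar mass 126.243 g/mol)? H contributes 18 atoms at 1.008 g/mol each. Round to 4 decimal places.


pct = 100 * (n_elem * M_elem) / M_total
mass_contribution = 18 * 1.008 = 18.144 g/mol
pct = 100 * 18.144 / 126.243
pct = 14.37228203 %, rounded to 4 dp:

14.3723 %


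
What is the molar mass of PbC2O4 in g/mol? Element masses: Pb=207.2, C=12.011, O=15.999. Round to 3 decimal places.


M = sum(count * atomic_mass) over atoms.
M = 1*207.2 + 2*12.011 + 4*15.999
M = 207.2 + 24.022 + 63.996
M = 295.218 g/mol, rounded to 3 dp:

295.218 g/mol


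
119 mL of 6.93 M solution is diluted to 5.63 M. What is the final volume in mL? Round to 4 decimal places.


Dilution: M1*V1 = M2*V2, solve for V2.
V2 = M1*V1 / M2
V2 = 6.93 * 119 / 5.63
V2 = 824.67 / 5.63
V2 = 146.47779751 mL, rounded to 4 dp:

146.4778 mL


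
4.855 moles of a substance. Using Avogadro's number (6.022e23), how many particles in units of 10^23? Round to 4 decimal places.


N = n * NA, then divide by 1e23 for the requested units.
N / 1e23 = n * 6.022
N / 1e23 = 4.855 * 6.022
N / 1e23 = 29.23681, rounded to 4 dp:

29.2368


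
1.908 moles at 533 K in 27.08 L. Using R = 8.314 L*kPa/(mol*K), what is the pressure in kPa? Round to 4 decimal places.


PV = nRT, solve for P = nRT / V.
nRT = 1.908 * 8.314 * 533 = 8455.0387
P = 8455.0387 / 27.08
P = 312.22447194 kPa, rounded to 4 dp:

312.2245 kPa


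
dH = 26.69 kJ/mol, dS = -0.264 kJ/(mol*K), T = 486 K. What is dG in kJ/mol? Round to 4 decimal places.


Gibbs: dG = dH - T*dS (consistent units, dS already in kJ/(mol*K)).
T*dS = 486 * -0.264 = -128.304
dG = 26.69 - (-128.304)
dG = 154.994 kJ/mol, rounded to 4 dp:

154.9940 kJ/mol


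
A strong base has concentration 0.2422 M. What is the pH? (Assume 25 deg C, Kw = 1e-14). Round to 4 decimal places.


A strong base dissociates completely, so [OH-] equals the given concentration.
pOH = -log10([OH-]) = -log10(0.2422) = 0.615826
pH = 14 - pOH = 14 - 0.615826
pH = 13.384174, rounded to 4 dp:

13.3842


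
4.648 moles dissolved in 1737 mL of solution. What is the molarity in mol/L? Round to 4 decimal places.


Convert volume to liters: V_L = V_mL / 1000.
V_L = 1737 / 1000 = 1.737 L
M = n / V_L = 4.648 / 1.737
M = 2.67587795 mol/L, rounded to 4 dp:

2.6759 mol/L


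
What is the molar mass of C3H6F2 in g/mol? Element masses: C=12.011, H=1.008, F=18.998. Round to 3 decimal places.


M = sum(count * atomic_mass) over atoms.
M = 3*12.011 + 6*1.008 + 2*18.998
M = 36.033 + 6.048 + 37.996
M = 80.077 g/mol, rounded to 3 dp:

80.077 g/mol


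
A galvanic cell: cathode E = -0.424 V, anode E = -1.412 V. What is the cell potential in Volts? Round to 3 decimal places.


Standard cell potential: E_cell = E_cathode - E_anode.
E_cell = -0.424 - (-1.412)
E_cell = 0.988 V, rounded to 3 dp:

0.988 V


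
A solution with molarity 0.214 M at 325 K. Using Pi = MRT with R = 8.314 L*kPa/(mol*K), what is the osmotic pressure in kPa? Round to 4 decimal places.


Osmotic pressure (van't Hoff): Pi = M*R*T.
RT = 8.314 * 325 = 2702.05
Pi = 0.214 * 2702.05
Pi = 578.2387 kPa, rounded to 4 dp:

578.2387 kPa


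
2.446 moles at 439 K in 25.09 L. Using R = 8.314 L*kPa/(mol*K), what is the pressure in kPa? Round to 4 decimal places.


PV = nRT, solve for P = nRT / V.
nRT = 2.446 * 8.314 * 439 = 8927.5233
P = 8927.5233 / 25.09
P = 355.81998007 kPa, rounded to 4 dp:

355.8200 kPa


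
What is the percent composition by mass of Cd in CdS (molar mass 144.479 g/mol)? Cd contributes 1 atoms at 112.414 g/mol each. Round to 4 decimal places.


pct = 100 * (n_elem * M_elem) / M_total
mass_contribution = 1 * 112.414 = 112.414 g/mol
pct = 100 * 112.414 / 144.479
pct = 77.80646322 %, rounded to 4 dp:

77.8065 %


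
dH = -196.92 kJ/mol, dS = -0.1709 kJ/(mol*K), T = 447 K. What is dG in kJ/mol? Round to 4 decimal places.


Gibbs: dG = dH - T*dS (consistent units, dS already in kJ/(mol*K)).
T*dS = 447 * -0.1709 = -76.3923
dG = -196.92 - (-76.3923)
dG = -120.5277 kJ/mol, rounded to 4 dp:

-120.5277 kJ/mol


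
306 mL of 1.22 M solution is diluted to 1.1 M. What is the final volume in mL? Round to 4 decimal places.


Dilution: M1*V1 = M2*V2, solve for V2.
V2 = M1*V1 / M2
V2 = 1.22 * 306 / 1.1
V2 = 373.32 / 1.1
V2 = 339.38181818 mL, rounded to 4 dp:

339.3818 mL


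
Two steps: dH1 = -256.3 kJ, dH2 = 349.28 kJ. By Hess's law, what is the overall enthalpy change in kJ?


Hess's law: enthalpy is a state function, so add the step enthalpies.
dH_total = dH1 + dH2 = -256.3 + (349.28)
dH_total = 92.98 kJ:

92.98 kJ


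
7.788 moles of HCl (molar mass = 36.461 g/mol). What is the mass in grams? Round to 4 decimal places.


mass = n * M
mass = 7.788 * 36.461
mass = 283.958268 g, rounded to 4 dp:

283.9583 g


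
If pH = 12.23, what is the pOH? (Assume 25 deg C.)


At 25 deg C, pH + pOH = 14.
pOH = 14 - pH = 14 - 12.23
pOH = 1.77:

1.77


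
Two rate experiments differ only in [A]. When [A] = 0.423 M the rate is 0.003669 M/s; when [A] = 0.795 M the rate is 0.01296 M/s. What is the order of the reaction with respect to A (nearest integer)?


Rate is proportional to [A]^n, so rate2/rate1 = ([A]2/[A]1)^n. Take logs to solve for n.
rate2/rate1 = 0.01296 / 0.003669 = 3.5323
[A]2/[A]1 = 0.795 / 0.423 = 1.8794
n = ln(3.5323) / ln(1.8794) = 2.0
Nearest integer order:

2


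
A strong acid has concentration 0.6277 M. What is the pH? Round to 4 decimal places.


A strong acid dissociates completely, so [H+] equals the given concentration.
pH = -log10([H+]) = -log10(0.6277)
pH = 0.20224787, rounded to 4 dp:

0.2022


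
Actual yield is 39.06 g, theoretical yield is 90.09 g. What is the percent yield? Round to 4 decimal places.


% yield = 100 * actual / theoretical
% yield = 100 * 39.06 / 90.09
% yield = 43.35664336 %, rounded to 4 dp:

43.3566 %


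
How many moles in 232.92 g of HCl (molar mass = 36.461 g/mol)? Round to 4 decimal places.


n = mass / M
n = 232.92 / 36.461
n = 6.38819561 mol, rounded to 4 dp:

6.3882 mol


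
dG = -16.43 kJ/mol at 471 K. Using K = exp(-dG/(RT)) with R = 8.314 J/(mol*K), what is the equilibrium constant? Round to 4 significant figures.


dG is in kJ/mol; multiply by 1000 to match R in J/(mol*K).
RT = 8.314 * 471 = 3915.894 J/mol
exponent = -dG*1000 / (RT) = -(-16.43*1000) / 3915.894 = 4.19572133
K = exp(4.19572133)
K = 66.401612, rounded to 4 significant figures:

66.40


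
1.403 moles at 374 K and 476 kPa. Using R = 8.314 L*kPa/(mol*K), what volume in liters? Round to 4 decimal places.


PV = nRT, solve for V = nRT / P.
nRT = 1.403 * 8.314 * 374 = 4362.5387
V = 4362.5387 / 476
V = 9.16499727 L, rounded to 4 dp:

9.1650 L


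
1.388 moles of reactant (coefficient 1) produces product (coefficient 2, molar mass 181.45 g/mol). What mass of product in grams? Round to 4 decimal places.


Use the coefficient ratio to convert reactant moles to product moles, then multiply by the product's molar mass.
moles_P = moles_R * (coeff_P / coeff_R) = 1.388 * (2/1) = 2.776
mass_P = moles_P * M_P = 2.776 * 181.45
mass_P = 503.7052 g, rounded to 4 dp:

503.7052 g


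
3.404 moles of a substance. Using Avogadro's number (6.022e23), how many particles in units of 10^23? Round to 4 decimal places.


N = n * NA, then divide by 1e23 for the requested units.
N / 1e23 = n * 6.022
N / 1e23 = 3.404 * 6.022
N / 1e23 = 20.498888, rounded to 4 dp:

20.4989


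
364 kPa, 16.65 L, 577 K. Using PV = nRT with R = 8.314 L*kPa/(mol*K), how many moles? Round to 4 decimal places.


PV = nRT, solve for n = PV / (RT).
PV = 364 * 16.65 = 6060.6
RT = 8.314 * 577 = 4797.178
n = 6060.6 / 4797.178
n = 1.26336775 mol, rounded to 4 dp:

1.2634 mol


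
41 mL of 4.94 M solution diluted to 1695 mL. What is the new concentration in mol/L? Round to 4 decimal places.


Dilution: M1*V1 = M2*V2, solve for M2.
M2 = M1*V1 / V2
M2 = 4.94 * 41 / 1695
M2 = 202.54 / 1695
M2 = 0.11949263 mol/L, rounded to 4 dp:

0.1195 mol/L


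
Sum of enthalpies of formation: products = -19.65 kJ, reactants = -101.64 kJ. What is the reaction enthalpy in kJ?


dH_rxn = sum(dH_f products) - sum(dH_f reactants)
dH_rxn = -19.65 - (-101.64)
dH_rxn = 81.99 kJ:

81.99 kJ


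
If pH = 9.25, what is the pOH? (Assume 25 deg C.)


At 25 deg C, pH + pOH = 14.
pOH = 14 - pH = 14 - 9.25
pOH = 4.75:

4.75


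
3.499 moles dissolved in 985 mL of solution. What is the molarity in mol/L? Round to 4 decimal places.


Convert volume to liters: V_L = V_mL / 1000.
V_L = 985 / 1000 = 0.985 L
M = n / V_L = 3.499 / 0.985
M = 3.55228426 mol/L, rounded to 4 dp:

3.5523 mol/L


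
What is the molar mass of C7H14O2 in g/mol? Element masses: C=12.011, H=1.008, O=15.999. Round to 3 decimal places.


M = sum(count * atomic_mass) over atoms.
M = 7*12.011 + 14*1.008 + 2*15.999
M = 84.077 + 14.112 + 31.998
M = 130.187 g/mol, rounded to 3 dp:

130.187 g/mol


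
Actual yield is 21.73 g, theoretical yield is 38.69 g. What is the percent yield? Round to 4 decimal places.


% yield = 100 * actual / theoretical
% yield = 100 * 21.73 / 38.69
% yield = 56.16438356 %, rounded to 4 dp:

56.1644 %


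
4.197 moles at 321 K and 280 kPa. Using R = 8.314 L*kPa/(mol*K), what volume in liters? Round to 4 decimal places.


PV = nRT, solve for V = nRT / P.
nRT = 4.197 * 8.314 * 321 = 11200.9284
V = 11200.9284 / 280
V = 40.00331571 L, rounded to 4 dp:

40.0033 L


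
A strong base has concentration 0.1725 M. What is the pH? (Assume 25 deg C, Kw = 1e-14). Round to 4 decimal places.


A strong base dissociates completely, so [OH-] equals the given concentration.
pOH = -log10([OH-]) = -log10(0.1725) = 0.763211
pH = 14 - pOH = 14 - 0.763211
pH = 13.236789, rounded to 4 dp:

13.2368


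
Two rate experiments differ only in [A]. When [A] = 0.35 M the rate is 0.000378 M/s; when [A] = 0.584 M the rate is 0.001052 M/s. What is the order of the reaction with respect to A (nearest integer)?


Rate is proportional to [A]^n, so rate2/rate1 = ([A]2/[A]1)^n. Take logs to solve for n.
rate2/rate1 = 0.001052 / 0.000378 = 2.7831
[A]2/[A]1 = 0.584 / 0.35 = 1.6686
n = ln(2.7831) / ln(1.6686) = 1.999
Nearest integer order:

2


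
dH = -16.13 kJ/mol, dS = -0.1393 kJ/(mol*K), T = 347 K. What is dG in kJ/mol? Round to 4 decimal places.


Gibbs: dG = dH - T*dS (consistent units, dS already in kJ/(mol*K)).
T*dS = 347 * -0.1393 = -48.3371
dG = -16.13 - (-48.3371)
dG = 32.2071 kJ/mol, rounded to 4 dp:

32.2071 kJ/mol


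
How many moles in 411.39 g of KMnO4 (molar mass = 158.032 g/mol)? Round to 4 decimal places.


n = mass / M
n = 411.39 / 158.032
n = 2.60320695 mol, rounded to 4 dp:

2.6032 mol


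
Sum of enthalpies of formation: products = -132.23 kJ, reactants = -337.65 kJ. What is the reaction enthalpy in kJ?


dH_rxn = sum(dH_f products) - sum(dH_f reactants)
dH_rxn = -132.23 - (-337.65)
dH_rxn = 205.42 kJ:

205.42 kJ


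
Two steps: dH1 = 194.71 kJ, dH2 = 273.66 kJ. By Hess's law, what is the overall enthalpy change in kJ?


Hess's law: enthalpy is a state function, so add the step enthalpies.
dH_total = dH1 + dH2 = 194.71 + (273.66)
dH_total = 468.37 kJ:

468.37 kJ


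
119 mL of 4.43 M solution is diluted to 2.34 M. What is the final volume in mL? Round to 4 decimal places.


Dilution: M1*V1 = M2*V2, solve for V2.
V2 = M1*V1 / M2
V2 = 4.43 * 119 / 2.34
V2 = 527.17 / 2.34
V2 = 225.28632479 mL, rounded to 4 dp:

225.2863 mL


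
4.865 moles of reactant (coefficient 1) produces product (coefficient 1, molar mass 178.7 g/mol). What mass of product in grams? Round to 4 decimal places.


Use the coefficient ratio to convert reactant moles to product moles, then multiply by the product's molar mass.
moles_P = moles_R * (coeff_P / coeff_R) = 4.865 * (1/1) = 4.865
mass_P = moles_P * M_P = 4.865 * 178.7
mass_P = 869.3755 g, rounded to 4 dp:

869.3755 g


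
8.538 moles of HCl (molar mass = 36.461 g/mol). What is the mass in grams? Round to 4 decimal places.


mass = n * M
mass = 8.538 * 36.461
mass = 311.304018 g, rounded to 4 dp:

311.3040 g


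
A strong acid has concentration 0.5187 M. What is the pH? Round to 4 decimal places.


A strong acid dissociates completely, so [H+] equals the given concentration.
pH = -log10([H+]) = -log10(0.5187)
pH = 0.28508375, rounded to 4 dp:

0.2851


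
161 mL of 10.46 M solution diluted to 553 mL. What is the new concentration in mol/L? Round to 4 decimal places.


Dilution: M1*V1 = M2*V2, solve for M2.
M2 = M1*V1 / V2
M2 = 10.46 * 161 / 553
M2 = 1684.06 / 553
M2 = 3.04531646 mol/L, rounded to 4 dp:

3.0453 mol/L


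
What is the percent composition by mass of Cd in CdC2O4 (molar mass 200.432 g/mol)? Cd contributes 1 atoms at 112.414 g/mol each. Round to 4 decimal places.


pct = 100 * (n_elem * M_elem) / M_total
mass_contribution = 1 * 112.414 = 112.414 g/mol
pct = 100 * 112.414 / 200.432
pct = 56.08585455 %, rounded to 4 dp:

56.0859 %


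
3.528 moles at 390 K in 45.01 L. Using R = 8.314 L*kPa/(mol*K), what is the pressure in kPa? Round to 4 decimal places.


PV = nRT, solve for P = nRT / V.
nRT = 3.528 * 8.314 * 390 = 11439.3989
P = 11439.3989 / 45.01
P = 254.15238614 kPa, rounded to 4 dp:

254.1524 kPa


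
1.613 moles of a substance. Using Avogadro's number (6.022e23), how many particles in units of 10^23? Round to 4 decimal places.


N = n * NA, then divide by 1e23 for the requested units.
N / 1e23 = n * 6.022
N / 1e23 = 1.613 * 6.022
N / 1e23 = 9.713486, rounded to 4 dp:

9.7135


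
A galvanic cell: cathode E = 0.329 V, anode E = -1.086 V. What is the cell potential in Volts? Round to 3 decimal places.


Standard cell potential: E_cell = E_cathode - E_anode.
E_cell = 0.329 - (-1.086)
E_cell = 1.415 V, rounded to 3 dp:

1.415 V


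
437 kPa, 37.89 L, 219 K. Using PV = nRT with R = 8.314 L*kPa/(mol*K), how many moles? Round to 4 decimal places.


PV = nRT, solve for n = PV / (RT).
PV = 437 * 37.89 = 16557.93
RT = 8.314 * 219 = 1820.766
n = 16557.93 / 1820.766
n = 9.09393629 mol, rounded to 4 dp:

9.0939 mol


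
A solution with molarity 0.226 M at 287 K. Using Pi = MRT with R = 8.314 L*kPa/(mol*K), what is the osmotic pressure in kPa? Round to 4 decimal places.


Osmotic pressure (van't Hoff): Pi = M*R*T.
RT = 8.314 * 287 = 2386.118
Pi = 0.226 * 2386.118
Pi = 539.262668 kPa, rounded to 4 dp:

539.2627 kPa


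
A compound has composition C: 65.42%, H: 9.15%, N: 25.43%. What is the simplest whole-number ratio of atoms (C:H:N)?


Assume 100 g of compound, divide each mass% by atomic mass to get moles, then normalize by the smallest to get a raw atom ratio.
Moles per 100 g: C: 65.42/12.011 = 5.4467, H: 9.15/1.008 = 9.0774, N: 25.43/14.007 = 1.8155
Raw ratio (divide by min = 1.8155): C: 3.0, H: 5.0, N: 1.0
Multiply by 1 to clear fractions: C: 3.0 ~= 3, H: 5.0 ~= 5, N: 1.0 ~= 1
Reduce by GCD to get the simplest whole-number ratio:

3:5:1


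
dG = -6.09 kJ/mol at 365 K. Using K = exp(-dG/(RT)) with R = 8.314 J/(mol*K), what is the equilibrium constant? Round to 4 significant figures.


dG is in kJ/mol; multiply by 1000 to match R in J/(mol*K).
RT = 8.314 * 365 = 3034.61 J/mol
exponent = -dG*1000 / (RT) = -(-6.09*1000) / 3034.61 = 2.00684767
K = exp(2.00684767)
K = 7.4398276, rounded to 4 significant figures:

7.440


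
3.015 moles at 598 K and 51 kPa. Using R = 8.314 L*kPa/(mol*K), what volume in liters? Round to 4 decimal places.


PV = nRT, solve for V = nRT / P.
nRT = 3.015 * 8.314 * 598 = 14989.8926
V = 14989.8926 / 51
V = 293.91946275 L, rounded to 4 dp:

293.9195 L


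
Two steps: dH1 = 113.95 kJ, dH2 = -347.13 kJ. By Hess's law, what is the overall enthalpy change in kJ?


Hess's law: enthalpy is a state function, so add the step enthalpies.
dH_total = dH1 + dH2 = 113.95 + (-347.13)
dH_total = -233.18 kJ:

-233.18 kJ


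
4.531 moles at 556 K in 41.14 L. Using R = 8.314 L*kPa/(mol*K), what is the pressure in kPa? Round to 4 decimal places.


PV = nRT, solve for P = nRT / V.
nRT = 4.531 * 8.314 * 556 = 20944.9281
P = 20944.9281 / 41.14
P = 509.11346864 kPa, rounded to 4 dp:

509.1135 kPa


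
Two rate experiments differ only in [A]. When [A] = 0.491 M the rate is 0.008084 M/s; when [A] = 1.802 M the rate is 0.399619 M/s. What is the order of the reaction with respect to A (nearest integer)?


Rate is proportional to [A]^n, so rate2/rate1 = ([A]2/[A]1)^n. Take logs to solve for n.
rate2/rate1 = 0.399619 / 0.008084 = 49.4333
[A]2/[A]1 = 1.802 / 0.491 = 3.6701
n = ln(49.4333) / ln(3.6701) = 3.0
Nearest integer order:

3


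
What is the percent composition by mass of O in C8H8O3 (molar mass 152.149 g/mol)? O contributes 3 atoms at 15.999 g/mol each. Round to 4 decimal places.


pct = 100 * (n_elem * M_elem) / M_total
mass_contribution = 3 * 15.999 = 47.997 g/mol
pct = 100 * 47.997 / 152.149
pct = 31.54605025 %, rounded to 4 dp:

31.5461 %


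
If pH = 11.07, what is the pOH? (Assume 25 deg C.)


At 25 deg C, pH + pOH = 14.
pOH = 14 - pH = 14 - 11.07
pOH = 2.93:

2.93


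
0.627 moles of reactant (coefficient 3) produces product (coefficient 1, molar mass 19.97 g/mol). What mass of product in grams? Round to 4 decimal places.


Use the coefficient ratio to convert reactant moles to product moles, then multiply by the product's molar mass.
moles_P = moles_R * (coeff_P / coeff_R) = 0.627 * (1/3) = 0.209
mass_P = moles_P * M_P = 0.209 * 19.97
mass_P = 4.17373 g, rounded to 4 dp:

4.1737 g


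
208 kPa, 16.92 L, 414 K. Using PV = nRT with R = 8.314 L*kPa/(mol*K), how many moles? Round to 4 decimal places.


PV = nRT, solve for n = PV / (RT).
PV = 208 * 16.92 = 3519.36
RT = 8.314 * 414 = 3441.996
n = 3519.36 / 3441.996
n = 1.02247649 mol, rounded to 4 dp:

1.0225 mol


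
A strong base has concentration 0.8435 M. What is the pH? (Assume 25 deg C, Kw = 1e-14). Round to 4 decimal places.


A strong base dissociates completely, so [OH-] equals the given concentration.
pOH = -log10([OH-]) = -log10(0.8435) = 0.073915
pH = 14 - pOH = 14 - 0.073915
pH = 13.926085, rounded to 4 dp:

13.9261


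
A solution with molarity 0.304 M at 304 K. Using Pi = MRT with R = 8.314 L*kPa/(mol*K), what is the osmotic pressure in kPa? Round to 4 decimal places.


Osmotic pressure (van't Hoff): Pi = M*R*T.
RT = 8.314 * 304 = 2527.456
Pi = 0.304 * 2527.456
Pi = 768.346624 kPa, rounded to 4 dp:

768.3466 kPa


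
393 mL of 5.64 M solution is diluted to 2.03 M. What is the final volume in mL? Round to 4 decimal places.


Dilution: M1*V1 = M2*V2, solve for V2.
V2 = M1*V1 / M2
V2 = 5.64 * 393 / 2.03
V2 = 2216.52 / 2.03
V2 = 1091.8817734 mL, rounded to 4 dp:

1091.8818 mL


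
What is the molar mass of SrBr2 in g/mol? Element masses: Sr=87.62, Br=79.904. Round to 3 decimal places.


M = sum(count * atomic_mass) over atoms.
M = 1*87.62 + 2*79.904
M = 87.62 + 159.808
M = 247.428 g/mol, rounded to 3 dp:

247.428 g/mol


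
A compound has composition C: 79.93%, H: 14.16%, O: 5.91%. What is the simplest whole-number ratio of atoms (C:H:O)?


Assume 100 g of compound, divide each mass% by atomic mass to get moles, then normalize by the smallest to get a raw atom ratio.
Moles per 100 g: C: 79.93/12.011 = 6.6547, H: 14.16/1.008 = 14.0476, O: 5.91/15.999 = 0.3694
Raw ratio (divide by min = 0.3694): C: 18.015, H: 38.028, O: 1.0
Multiply by 1 to clear fractions: C: 18.015 ~= 18, H: 38.028 ~= 38, O: 1.0 ~= 1
Reduce by GCD to get the simplest whole-number ratio:

18:38:1


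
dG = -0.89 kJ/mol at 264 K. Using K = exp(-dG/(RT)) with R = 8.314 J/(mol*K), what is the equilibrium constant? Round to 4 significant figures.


dG is in kJ/mol; multiply by 1000 to match R in J/(mol*K).
RT = 8.314 * 264 = 2194.896 J/mol
exponent = -dG*1000 / (RT) = -(-0.89*1000) / 2194.896 = 0.40548618
K = exp(0.40548618)
K = 1.5000316, rounded to 4 significant figures:

1.500


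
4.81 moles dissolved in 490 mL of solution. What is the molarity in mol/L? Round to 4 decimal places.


Convert volume to liters: V_L = V_mL / 1000.
V_L = 490 / 1000 = 0.49 L
M = n / V_L = 4.81 / 0.49
M = 9.81632653 mol/L, rounded to 4 dp:

9.8163 mol/L


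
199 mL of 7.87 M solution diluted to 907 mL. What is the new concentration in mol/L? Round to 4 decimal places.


Dilution: M1*V1 = M2*V2, solve for M2.
M2 = M1*V1 / V2
M2 = 7.87 * 199 / 907
M2 = 1566.13 / 907
M2 = 1.72671444 mol/L, rounded to 4 dp:

1.7267 mol/L


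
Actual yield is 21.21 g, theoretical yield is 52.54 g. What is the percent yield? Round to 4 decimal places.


% yield = 100 * actual / theoretical
% yield = 100 * 21.21 / 52.54
% yield = 40.36924248 %, rounded to 4 dp:

40.3692 %


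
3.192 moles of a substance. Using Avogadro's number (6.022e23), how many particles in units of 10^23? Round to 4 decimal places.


N = n * NA, then divide by 1e23 for the requested units.
N / 1e23 = n * 6.022
N / 1e23 = 3.192 * 6.022
N / 1e23 = 19.222224, rounded to 4 dp:

19.2222


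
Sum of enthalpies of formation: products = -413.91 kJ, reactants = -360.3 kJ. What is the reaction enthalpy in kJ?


dH_rxn = sum(dH_f products) - sum(dH_f reactants)
dH_rxn = -413.91 - (-360.3)
dH_rxn = -53.61 kJ:

-53.61 kJ


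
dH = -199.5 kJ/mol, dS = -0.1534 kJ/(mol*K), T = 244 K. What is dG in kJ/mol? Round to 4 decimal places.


Gibbs: dG = dH - T*dS (consistent units, dS already in kJ/(mol*K)).
T*dS = 244 * -0.1534 = -37.4296
dG = -199.5 - (-37.4296)
dG = -162.0704 kJ/mol, rounded to 4 dp:

-162.0704 kJ/mol


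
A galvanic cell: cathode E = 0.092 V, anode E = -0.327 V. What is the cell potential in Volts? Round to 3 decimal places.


Standard cell potential: E_cell = E_cathode - E_anode.
E_cell = 0.092 - (-0.327)
E_cell = 0.419 V, rounded to 3 dp:

0.419 V


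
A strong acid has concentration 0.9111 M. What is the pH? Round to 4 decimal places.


A strong acid dissociates completely, so [H+] equals the given concentration.
pH = -log10([H+]) = -log10(0.9111)
pH = 0.04043395, rounded to 4 dp:

0.0404


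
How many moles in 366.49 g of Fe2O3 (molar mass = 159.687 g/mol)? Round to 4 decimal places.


n = mass / M
n = 366.49 / 159.687
n = 2.2950522 mol, rounded to 4 dp:

2.2951 mol


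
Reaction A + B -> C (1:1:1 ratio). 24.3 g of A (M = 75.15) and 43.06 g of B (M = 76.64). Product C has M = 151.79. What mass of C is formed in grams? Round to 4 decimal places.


Find moles of each reactant; the smaller value is the limiting reagent in a 1:1:1 reaction, so moles_C equals moles of the limiter.
n_A = mass_A / M_A = 24.3 / 75.15 = 0.323353 mol
n_B = mass_B / M_B = 43.06 / 76.64 = 0.561848 mol
Limiting reagent: A (smaller), n_limiting = 0.323353 mol
mass_C = n_limiting * M_C = 0.323353 * 151.79
mass_C = 49.08175187 g, rounded to 4 dp:

49.0818 g


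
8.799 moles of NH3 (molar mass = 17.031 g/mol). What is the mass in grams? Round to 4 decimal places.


mass = n * M
mass = 8.799 * 17.031
mass = 149.855769 g, rounded to 4 dp:

149.8558 g


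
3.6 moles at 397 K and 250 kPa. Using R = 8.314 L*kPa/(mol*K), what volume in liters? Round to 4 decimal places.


PV = nRT, solve for V = nRT / P.
nRT = 3.6 * 8.314 * 397 = 11882.3688
V = 11882.3688 / 250
V = 47.5294752 L, rounded to 4 dp:

47.5295 L


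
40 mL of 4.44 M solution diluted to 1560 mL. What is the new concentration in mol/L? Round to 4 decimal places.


Dilution: M1*V1 = M2*V2, solve for M2.
M2 = M1*V1 / V2
M2 = 4.44 * 40 / 1560
M2 = 177.6 / 1560
M2 = 0.11384615 mol/L, rounded to 4 dp:

0.1138 mol/L


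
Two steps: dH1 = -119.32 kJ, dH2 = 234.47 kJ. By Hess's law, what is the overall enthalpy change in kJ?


Hess's law: enthalpy is a state function, so add the step enthalpies.
dH_total = dH1 + dH2 = -119.32 + (234.47)
dH_total = 115.15 kJ:

115.15 kJ


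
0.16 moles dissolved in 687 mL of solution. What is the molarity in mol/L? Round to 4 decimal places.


Convert volume to liters: V_L = V_mL / 1000.
V_L = 687 / 1000 = 0.687 L
M = n / V_L = 0.16 / 0.687
M = 0.23289665 mol/L, rounded to 4 dp:

0.2329 mol/L


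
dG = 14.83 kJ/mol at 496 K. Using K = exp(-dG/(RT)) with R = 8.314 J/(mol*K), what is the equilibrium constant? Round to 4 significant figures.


dG is in kJ/mol; multiply by 1000 to match R in J/(mol*K).
RT = 8.314 * 496 = 4123.744 J/mol
exponent = -dG*1000 / (RT) = -(14.83*1000) / 4123.744 = -3.59624652
K = exp(-3.59624652)
K = 0.027426474, rounded to 4 significant figures:

0.02743


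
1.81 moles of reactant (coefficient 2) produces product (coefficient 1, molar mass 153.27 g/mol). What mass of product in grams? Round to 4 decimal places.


Use the coefficient ratio to convert reactant moles to product moles, then multiply by the product's molar mass.
moles_P = moles_R * (coeff_P / coeff_R) = 1.81 * (1/2) = 0.905
mass_P = moles_P * M_P = 0.905 * 153.27
mass_P = 138.70935 g, rounded to 4 dp:

138.7094 g


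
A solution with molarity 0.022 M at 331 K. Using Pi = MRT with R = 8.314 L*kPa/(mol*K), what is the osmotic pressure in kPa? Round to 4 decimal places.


Osmotic pressure (van't Hoff): Pi = M*R*T.
RT = 8.314 * 331 = 2751.934
Pi = 0.022 * 2751.934
Pi = 60.542548 kPa, rounded to 4 dp:

60.5425 kPa


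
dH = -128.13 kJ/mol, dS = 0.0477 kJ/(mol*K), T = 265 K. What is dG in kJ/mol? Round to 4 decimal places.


Gibbs: dG = dH - T*dS (consistent units, dS already in kJ/(mol*K)).
T*dS = 265 * 0.0477 = 12.6405
dG = -128.13 - (12.6405)
dG = -140.7705 kJ/mol, rounded to 4 dp:

-140.7705 kJ/mol


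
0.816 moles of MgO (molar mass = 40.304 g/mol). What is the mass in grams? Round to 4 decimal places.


mass = n * M
mass = 0.816 * 40.304
mass = 32.888064 g, rounded to 4 dp:

32.8881 g


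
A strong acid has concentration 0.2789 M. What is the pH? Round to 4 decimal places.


A strong acid dissociates completely, so [H+] equals the given concentration.
pH = -log10([H+]) = -log10(0.2789)
pH = 0.55455149, rounded to 4 dp:

0.5546


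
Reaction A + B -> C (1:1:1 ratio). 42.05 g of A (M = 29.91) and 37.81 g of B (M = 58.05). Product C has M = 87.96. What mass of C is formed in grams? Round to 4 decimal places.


Find moles of each reactant; the smaller value is the limiting reagent in a 1:1:1 reaction, so moles_C equals moles of the limiter.
n_A = mass_A / M_A = 42.05 / 29.91 = 1.405884 mol
n_B = mass_B / M_B = 37.81 / 58.05 = 0.651335 mol
Limiting reagent: B (smaller), n_limiting = 0.651335 mol
mass_C = n_limiting * M_C = 0.651335 * 87.96
mass_C = 57.2914266 g, rounded to 4 dp:

57.2914 g


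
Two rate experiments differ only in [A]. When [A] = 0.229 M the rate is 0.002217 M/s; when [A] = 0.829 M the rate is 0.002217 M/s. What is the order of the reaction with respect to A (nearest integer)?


Rate is proportional to [A]^n, so rate2/rate1 = ([A]2/[A]1)^n. Take logs to solve for n.
rate2/rate1 = 0.002217 / 0.002217 = 1.0
[A]2/[A]1 = 0.829 / 0.229 = 3.6201
n = ln(1.0) / ln(3.6201) = 0.0
Nearest integer order:

0


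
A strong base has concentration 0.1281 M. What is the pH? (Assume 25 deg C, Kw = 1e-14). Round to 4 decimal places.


A strong base dissociates completely, so [OH-] equals the given concentration.
pOH = -log10([OH-]) = -log10(0.1281) = 0.892451
pH = 14 - pOH = 14 - 0.892451
pH = 13.107549, rounded to 4 dp:

13.1075


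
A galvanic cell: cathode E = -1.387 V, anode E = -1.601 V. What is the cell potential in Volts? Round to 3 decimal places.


Standard cell potential: E_cell = E_cathode - E_anode.
E_cell = -1.387 - (-1.601)
E_cell = 0.214 V, rounded to 3 dp:

0.214 V


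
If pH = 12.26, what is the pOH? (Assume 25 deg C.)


At 25 deg C, pH + pOH = 14.
pOH = 14 - pH = 14 - 12.26
pOH = 1.74:

1.74


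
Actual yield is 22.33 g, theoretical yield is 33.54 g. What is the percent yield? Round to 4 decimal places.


% yield = 100 * actual / theoretical
% yield = 100 * 22.33 / 33.54
% yield = 66.57722123 %, rounded to 4 dp:

66.5772 %


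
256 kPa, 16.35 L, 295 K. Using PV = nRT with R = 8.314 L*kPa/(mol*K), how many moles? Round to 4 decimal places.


PV = nRT, solve for n = PV / (RT).
PV = 256 * 16.35 = 4185.6
RT = 8.314 * 295 = 2452.63
n = 4185.6 / 2452.63
n = 1.70657621 mol, rounded to 4 dp:

1.7066 mol


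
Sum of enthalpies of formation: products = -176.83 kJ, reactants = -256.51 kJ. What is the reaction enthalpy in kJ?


dH_rxn = sum(dH_f products) - sum(dH_f reactants)
dH_rxn = -176.83 - (-256.51)
dH_rxn = 79.68 kJ:

79.68 kJ


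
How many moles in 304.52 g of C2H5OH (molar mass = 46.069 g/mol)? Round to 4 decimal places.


n = mass / M
n = 304.52 / 46.069
n = 6.61008487 mol, rounded to 4 dp:

6.6101 mol


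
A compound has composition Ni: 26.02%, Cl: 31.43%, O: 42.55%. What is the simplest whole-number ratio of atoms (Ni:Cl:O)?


Assume 100 g of compound, divide each mass% by atomic mass to get moles, then normalize by the smallest to get a raw atom ratio.
Moles per 100 g: Ni: 26.02/58.693 = 0.4433, Cl: 31.43/35.453 = 0.8865, O: 42.55/15.999 = 2.6595
Raw ratio (divide by min = 0.4433): Ni: 1.0, Cl: 2.0, O: 5.999
Multiply by 1 to clear fractions: Ni: 1.0 ~= 1, Cl: 2.0 ~= 2, O: 5.999 ~= 6
Reduce by GCD to get the simplest whole-number ratio:

1:2:6


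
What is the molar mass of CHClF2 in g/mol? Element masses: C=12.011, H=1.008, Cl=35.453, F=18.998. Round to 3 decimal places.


M = sum(count * atomic_mass) over atoms.
M = 1*12.011 + 1*1.008 + 1*35.453 + 2*18.998
M = 12.011 + 1.008 + 35.453 + 37.996
M = 86.468 g/mol, rounded to 3 dp:

86.468 g/mol


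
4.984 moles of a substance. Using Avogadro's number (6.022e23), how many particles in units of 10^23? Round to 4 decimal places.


N = n * NA, then divide by 1e23 for the requested units.
N / 1e23 = n * 6.022
N / 1e23 = 4.984 * 6.022
N / 1e23 = 30.013648, rounded to 4 dp:

30.0136


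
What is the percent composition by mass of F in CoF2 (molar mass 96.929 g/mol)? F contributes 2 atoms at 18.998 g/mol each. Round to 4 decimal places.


pct = 100 * (n_elem * M_elem) / M_total
mass_contribution = 2 * 18.998 = 37.996 g/mol
pct = 100 * 37.996 / 96.929
pct = 39.19982668 %, rounded to 4 dp:

39.1998 %


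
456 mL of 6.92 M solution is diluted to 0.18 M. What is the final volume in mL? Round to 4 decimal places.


Dilution: M1*V1 = M2*V2, solve for V2.
V2 = M1*V1 / M2
V2 = 6.92 * 456 / 0.18
V2 = 3155.52 / 0.18
V2 = 17530.66666667 mL, rounded to 4 dp:

17530.6667 mL


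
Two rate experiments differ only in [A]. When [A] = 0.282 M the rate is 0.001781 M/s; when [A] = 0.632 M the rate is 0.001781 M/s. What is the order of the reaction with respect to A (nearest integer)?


Rate is proportional to [A]^n, so rate2/rate1 = ([A]2/[A]1)^n. Take logs to solve for n.
rate2/rate1 = 0.001781 / 0.001781 = 1.0
[A]2/[A]1 = 0.632 / 0.282 = 2.2411
n = ln(1.0) / ln(2.2411) = 0.0
Nearest integer order:

0


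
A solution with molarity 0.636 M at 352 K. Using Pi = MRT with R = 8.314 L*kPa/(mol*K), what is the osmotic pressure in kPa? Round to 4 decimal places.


Osmotic pressure (van't Hoff): Pi = M*R*T.
RT = 8.314 * 352 = 2926.528
Pi = 0.636 * 2926.528
Pi = 1861.271808 kPa, rounded to 4 dp:

1861.2718 kPa


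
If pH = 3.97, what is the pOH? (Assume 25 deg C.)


At 25 deg C, pH + pOH = 14.
pOH = 14 - pH = 14 - 3.97
pOH = 10.03:

10.03


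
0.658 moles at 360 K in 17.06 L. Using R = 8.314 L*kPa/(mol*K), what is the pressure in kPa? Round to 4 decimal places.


PV = nRT, solve for P = nRT / V.
nRT = 0.658 * 8.314 * 360 = 1969.4203
P = 1969.4203 / 17.06
P = 115.44081477 kPa, rounded to 4 dp:

115.4408 kPa


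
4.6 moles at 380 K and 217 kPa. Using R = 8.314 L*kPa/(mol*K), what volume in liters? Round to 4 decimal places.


PV = nRT, solve for V = nRT / P.
nRT = 4.6 * 8.314 * 380 = 14532.872
V = 14532.872 / 217
V = 66.97176037 L, rounded to 4 dp:

66.9718 L


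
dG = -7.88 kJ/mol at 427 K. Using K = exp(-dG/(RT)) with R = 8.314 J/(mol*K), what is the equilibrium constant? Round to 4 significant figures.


dG is in kJ/mol; multiply by 1000 to match R in J/(mol*K).
RT = 8.314 * 427 = 3550.078 J/mol
exponent = -dG*1000 / (RT) = -(-7.88*1000) / 3550.078 = 2.21966954
K = exp(2.21966954)
K = 9.2042887, rounded to 4 significant figures:

9.204


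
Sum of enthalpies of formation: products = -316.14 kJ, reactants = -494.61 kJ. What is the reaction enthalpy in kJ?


dH_rxn = sum(dH_f products) - sum(dH_f reactants)
dH_rxn = -316.14 - (-494.61)
dH_rxn = 178.47 kJ:

178.47 kJ


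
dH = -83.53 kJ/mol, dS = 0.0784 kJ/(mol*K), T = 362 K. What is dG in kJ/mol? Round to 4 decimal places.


Gibbs: dG = dH - T*dS (consistent units, dS already in kJ/(mol*K)).
T*dS = 362 * 0.0784 = 28.3808
dG = -83.53 - (28.3808)
dG = -111.9108 kJ/mol, rounded to 4 dp:

-111.9108 kJ/mol


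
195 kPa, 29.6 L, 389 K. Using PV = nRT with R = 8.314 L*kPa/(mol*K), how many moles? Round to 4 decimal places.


PV = nRT, solve for n = PV / (RT).
PV = 195 * 29.6 = 5772.0
RT = 8.314 * 389 = 3234.146
n = 5772.0 / 3234.146
n = 1.78470607 mol, rounded to 4 dp:

1.7847 mol


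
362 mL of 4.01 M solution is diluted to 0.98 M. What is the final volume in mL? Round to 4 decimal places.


Dilution: M1*V1 = M2*V2, solve for V2.
V2 = M1*V1 / M2
V2 = 4.01 * 362 / 0.98
V2 = 1451.62 / 0.98
V2 = 1481.24489796 mL, rounded to 4 dp:

1481.2449 mL


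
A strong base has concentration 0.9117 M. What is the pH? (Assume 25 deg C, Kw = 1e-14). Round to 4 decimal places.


A strong base dissociates completely, so [OH-] equals the given concentration.
pOH = -log10([OH-]) = -log10(0.9117) = 0.040148
pH = 14 - pOH = 14 - 0.040148
pH = 13.959852, rounded to 4 dp:

13.9599


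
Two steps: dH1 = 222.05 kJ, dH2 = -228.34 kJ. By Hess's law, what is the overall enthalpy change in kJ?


Hess's law: enthalpy is a state function, so add the step enthalpies.
dH_total = dH1 + dH2 = 222.05 + (-228.34)
dH_total = -6.29 kJ:

-6.29 kJ


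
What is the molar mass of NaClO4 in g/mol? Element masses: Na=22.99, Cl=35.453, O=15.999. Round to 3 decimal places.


M = sum(count * atomic_mass) over atoms.
M = 1*22.99 + 1*35.453 + 4*15.999
M = 22.99 + 35.453 + 63.996
M = 122.439 g/mol, rounded to 3 dp:

122.439 g/mol


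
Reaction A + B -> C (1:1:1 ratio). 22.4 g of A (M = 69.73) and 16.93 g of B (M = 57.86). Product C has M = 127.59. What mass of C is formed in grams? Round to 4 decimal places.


Find moles of each reactant; the smaller value is the limiting reagent in a 1:1:1 reaction, so moles_C equals moles of the limiter.
n_A = mass_A / M_A = 22.4 / 69.73 = 0.321239 mol
n_B = mass_B / M_B = 16.93 / 57.86 = 0.292603 mol
Limiting reagent: B (smaller), n_limiting = 0.292603 mol
mass_C = n_limiting * M_C = 0.292603 * 127.59
mass_C = 37.33321677 g, rounded to 4 dp:

37.3332 g


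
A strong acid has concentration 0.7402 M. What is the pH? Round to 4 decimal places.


A strong acid dissociates completely, so [H+] equals the given concentration.
pH = -log10([H+]) = -log10(0.7402)
pH = 0.13065092, rounded to 4 dp:

0.1307


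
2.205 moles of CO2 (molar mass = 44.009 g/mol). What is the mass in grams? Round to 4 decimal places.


mass = n * M
mass = 2.205 * 44.009
mass = 97.039845 g, rounded to 4 dp:

97.0398 g


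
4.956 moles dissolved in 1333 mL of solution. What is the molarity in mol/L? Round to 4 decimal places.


Convert volume to liters: V_L = V_mL / 1000.
V_L = 1333 / 1000 = 1.333 L
M = n / V_L = 4.956 / 1.333
M = 3.71792948 mol/L, rounded to 4 dp:

3.7179 mol/L


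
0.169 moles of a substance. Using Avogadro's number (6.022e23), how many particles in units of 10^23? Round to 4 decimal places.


N = n * NA, then divide by 1e23 for the requested units.
N / 1e23 = n * 6.022
N / 1e23 = 0.169 * 6.022
N / 1e23 = 1.017718, rounded to 4 dp:

1.0177


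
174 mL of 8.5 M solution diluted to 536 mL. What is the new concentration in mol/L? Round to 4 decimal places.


Dilution: M1*V1 = M2*V2, solve for M2.
M2 = M1*V1 / V2
M2 = 8.5 * 174 / 536
M2 = 1479.0 / 536
M2 = 2.75932836 mol/L, rounded to 4 dp:

2.7593 mol/L


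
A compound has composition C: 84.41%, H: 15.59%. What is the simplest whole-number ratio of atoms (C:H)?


Assume 100 g of compound, divide each mass% by atomic mass to get moles, then normalize by the smallest to get a raw atom ratio.
Moles per 100 g: C: 84.41/12.011 = 7.0277, H: 15.59/1.008 = 15.4663
Raw ratio (divide by min = 7.0277): C: 1.0, H: 2.201
Multiply by 5 to clear fractions: C: 5.0 ~= 5, H: 11.004 ~= 11
Reduce by GCD to get the simplest whole-number ratio:

5:11


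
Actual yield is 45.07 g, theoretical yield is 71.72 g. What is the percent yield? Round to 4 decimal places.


% yield = 100 * actual / theoretical
% yield = 100 * 45.07 / 71.72
% yield = 62.84160625 %, rounded to 4 dp:

62.8416 %


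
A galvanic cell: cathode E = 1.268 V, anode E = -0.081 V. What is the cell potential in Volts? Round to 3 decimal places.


Standard cell potential: E_cell = E_cathode - E_anode.
E_cell = 1.268 - (-0.081)
E_cell = 1.349 V, rounded to 3 dp:

1.349 V


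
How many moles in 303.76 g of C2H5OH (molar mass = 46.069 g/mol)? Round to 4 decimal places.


n = mass / M
n = 303.76 / 46.069
n = 6.59358788 mol, rounded to 4 dp:

6.5936 mol


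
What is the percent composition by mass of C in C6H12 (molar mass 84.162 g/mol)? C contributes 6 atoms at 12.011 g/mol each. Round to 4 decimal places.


pct = 100 * (n_elem * M_elem) / M_total
mass_contribution = 6 * 12.011 = 72.066 g/mol
pct = 100 * 72.066 / 84.162
pct = 85.62771797 %, rounded to 4 dp:

85.6277 %
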